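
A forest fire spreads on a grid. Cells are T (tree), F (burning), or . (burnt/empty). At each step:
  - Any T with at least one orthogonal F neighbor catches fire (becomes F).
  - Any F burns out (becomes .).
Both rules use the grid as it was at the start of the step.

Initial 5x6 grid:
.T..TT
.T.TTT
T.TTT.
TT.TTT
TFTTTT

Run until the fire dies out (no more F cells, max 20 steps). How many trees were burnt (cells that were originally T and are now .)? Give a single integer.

Answer: 19

Derivation:
Step 1: +3 fires, +1 burnt (F count now 3)
Step 2: +2 fires, +3 burnt (F count now 2)
Step 3: +3 fires, +2 burnt (F count now 3)
Step 4: +3 fires, +3 burnt (F count now 3)
Step 5: +4 fires, +3 burnt (F count now 4)
Step 6: +1 fires, +4 burnt (F count now 1)
Step 7: +2 fires, +1 burnt (F count now 2)
Step 8: +1 fires, +2 burnt (F count now 1)
Step 9: +0 fires, +1 burnt (F count now 0)
Fire out after step 9
Initially T: 21, now '.': 28
Total burnt (originally-T cells now '.'): 19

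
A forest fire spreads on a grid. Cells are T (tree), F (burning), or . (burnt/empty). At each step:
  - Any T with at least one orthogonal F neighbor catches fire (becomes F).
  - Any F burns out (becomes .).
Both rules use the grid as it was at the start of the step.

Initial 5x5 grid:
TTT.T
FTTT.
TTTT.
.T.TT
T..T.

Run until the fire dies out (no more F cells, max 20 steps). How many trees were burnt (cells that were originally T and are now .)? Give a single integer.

Answer: 14

Derivation:
Step 1: +3 fires, +1 burnt (F count now 3)
Step 2: +3 fires, +3 burnt (F count now 3)
Step 3: +4 fires, +3 burnt (F count now 4)
Step 4: +1 fires, +4 burnt (F count now 1)
Step 5: +1 fires, +1 burnt (F count now 1)
Step 6: +2 fires, +1 burnt (F count now 2)
Step 7: +0 fires, +2 burnt (F count now 0)
Fire out after step 7
Initially T: 16, now '.': 23
Total burnt (originally-T cells now '.'): 14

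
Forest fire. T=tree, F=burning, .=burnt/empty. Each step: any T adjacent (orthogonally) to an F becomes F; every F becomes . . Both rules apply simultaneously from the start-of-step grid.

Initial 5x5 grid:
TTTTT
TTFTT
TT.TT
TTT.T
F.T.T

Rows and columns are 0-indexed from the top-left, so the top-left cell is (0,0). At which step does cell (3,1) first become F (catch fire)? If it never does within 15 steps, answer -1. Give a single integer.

Step 1: cell (3,1)='T' (+4 fires, +2 burnt)
Step 2: cell (3,1)='F' (+8 fires, +4 burnt)
  -> target ignites at step 2
Step 3: cell (3,1)='.' (+4 fires, +8 burnt)
Step 4: cell (3,1)='.' (+2 fires, +4 burnt)
Step 5: cell (3,1)='.' (+1 fires, +2 burnt)
Step 6: cell (3,1)='.' (+0 fires, +1 burnt)
  fire out at step 6

2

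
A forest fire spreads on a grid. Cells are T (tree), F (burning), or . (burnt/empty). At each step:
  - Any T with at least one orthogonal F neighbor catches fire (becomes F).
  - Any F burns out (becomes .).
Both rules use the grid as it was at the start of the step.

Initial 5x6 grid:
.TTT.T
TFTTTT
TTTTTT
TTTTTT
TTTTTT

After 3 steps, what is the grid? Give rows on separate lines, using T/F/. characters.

Step 1: 4 trees catch fire, 1 burn out
  .FTT.T
  F.FTTT
  TFTTTT
  TTTTTT
  TTTTTT
Step 2: 5 trees catch fire, 4 burn out
  ..FT.T
  ...FTT
  F.FTTT
  TFTTTT
  TTTTTT
Step 3: 6 trees catch fire, 5 burn out
  ...F.T
  ....FT
  ...FTT
  F.FTTT
  TFTTTT

...F.T
....FT
...FTT
F.FTTT
TFTTTT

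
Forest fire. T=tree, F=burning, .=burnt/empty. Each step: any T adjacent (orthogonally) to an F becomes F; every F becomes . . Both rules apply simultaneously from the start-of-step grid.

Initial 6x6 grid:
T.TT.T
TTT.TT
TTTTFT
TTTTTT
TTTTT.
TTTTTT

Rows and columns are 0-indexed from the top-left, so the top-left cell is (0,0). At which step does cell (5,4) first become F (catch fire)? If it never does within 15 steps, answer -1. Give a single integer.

Step 1: cell (5,4)='T' (+4 fires, +1 burnt)
Step 2: cell (5,4)='T' (+5 fires, +4 burnt)
Step 3: cell (5,4)='F' (+6 fires, +5 burnt)
  -> target ignites at step 3
Step 4: cell (5,4)='.' (+7 fires, +6 burnt)
Step 5: cell (5,4)='.' (+5 fires, +7 burnt)
Step 6: cell (5,4)='.' (+3 fires, +5 burnt)
Step 7: cell (5,4)='.' (+1 fires, +3 burnt)
Step 8: cell (5,4)='.' (+0 fires, +1 burnt)
  fire out at step 8

3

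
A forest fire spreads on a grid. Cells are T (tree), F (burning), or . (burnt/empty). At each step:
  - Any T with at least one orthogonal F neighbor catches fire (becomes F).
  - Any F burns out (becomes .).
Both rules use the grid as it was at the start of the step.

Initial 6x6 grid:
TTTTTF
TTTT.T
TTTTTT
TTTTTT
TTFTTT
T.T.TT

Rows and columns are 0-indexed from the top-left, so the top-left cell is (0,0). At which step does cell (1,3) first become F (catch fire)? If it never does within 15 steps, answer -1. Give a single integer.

Step 1: cell (1,3)='T' (+6 fires, +2 burnt)
Step 2: cell (1,3)='T' (+7 fires, +6 burnt)
Step 3: cell (1,3)='F' (+12 fires, +7 burnt)
  -> target ignites at step 3
Step 4: cell (1,3)='.' (+4 fires, +12 burnt)
Step 5: cell (1,3)='.' (+2 fires, +4 burnt)
Step 6: cell (1,3)='.' (+0 fires, +2 burnt)
  fire out at step 6

3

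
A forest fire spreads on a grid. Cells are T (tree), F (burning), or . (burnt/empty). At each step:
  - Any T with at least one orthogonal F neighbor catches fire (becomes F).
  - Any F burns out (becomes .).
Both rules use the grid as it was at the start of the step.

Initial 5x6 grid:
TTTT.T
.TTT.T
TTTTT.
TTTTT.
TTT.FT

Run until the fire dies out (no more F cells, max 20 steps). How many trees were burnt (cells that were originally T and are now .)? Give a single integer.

Step 1: +2 fires, +1 burnt (F count now 2)
Step 2: +2 fires, +2 burnt (F count now 2)
Step 3: +2 fires, +2 burnt (F count now 2)
Step 4: +4 fires, +2 burnt (F count now 4)
Step 5: +5 fires, +4 burnt (F count now 5)
Step 6: +4 fires, +5 burnt (F count now 4)
Step 7: +1 fires, +4 burnt (F count now 1)
Step 8: +1 fires, +1 burnt (F count now 1)
Step 9: +0 fires, +1 burnt (F count now 0)
Fire out after step 9
Initially T: 23, now '.': 28
Total burnt (originally-T cells now '.'): 21

Answer: 21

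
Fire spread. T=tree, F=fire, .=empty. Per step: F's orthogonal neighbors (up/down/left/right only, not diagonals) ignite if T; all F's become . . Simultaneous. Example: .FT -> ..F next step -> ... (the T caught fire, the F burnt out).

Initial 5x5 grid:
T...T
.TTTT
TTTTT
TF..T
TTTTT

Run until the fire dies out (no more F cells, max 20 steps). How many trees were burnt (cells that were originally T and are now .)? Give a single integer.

Answer: 17

Derivation:
Step 1: +3 fires, +1 burnt (F count now 3)
Step 2: +5 fires, +3 burnt (F count now 5)
Step 3: +3 fires, +5 burnt (F count now 3)
Step 4: +3 fires, +3 burnt (F count now 3)
Step 5: +2 fires, +3 burnt (F count now 2)
Step 6: +1 fires, +2 burnt (F count now 1)
Step 7: +0 fires, +1 burnt (F count now 0)
Fire out after step 7
Initially T: 18, now '.': 24
Total burnt (originally-T cells now '.'): 17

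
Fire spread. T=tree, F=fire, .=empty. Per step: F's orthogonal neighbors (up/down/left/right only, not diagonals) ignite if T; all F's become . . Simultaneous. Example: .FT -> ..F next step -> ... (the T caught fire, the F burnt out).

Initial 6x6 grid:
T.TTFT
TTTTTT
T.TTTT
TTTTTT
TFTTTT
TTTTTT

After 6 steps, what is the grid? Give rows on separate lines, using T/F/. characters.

Step 1: 7 trees catch fire, 2 burn out
  T.TF.F
  TTTTFT
  T.TTTT
  TFTTTT
  F.FTTT
  TFTTTT
Step 2: 9 trees catch fire, 7 burn out
  T.F...
  TTTF.F
  T.TTFT
  F.FTTT
  ...FTT
  F.FTTT
Step 3: 9 trees catch fire, 9 burn out
  T.....
  TTF...
  F.FF.F
  ...FFT
  ....FT
  ...FTT
Step 4: 5 trees catch fire, 9 burn out
  T.....
  FF....
  ......
  .....F
  .....F
  ....FT
Step 5: 2 trees catch fire, 5 burn out
  F.....
  ......
  ......
  ......
  ......
  .....F
Step 6: 0 trees catch fire, 2 burn out
  ......
  ......
  ......
  ......
  ......
  ......

......
......
......
......
......
......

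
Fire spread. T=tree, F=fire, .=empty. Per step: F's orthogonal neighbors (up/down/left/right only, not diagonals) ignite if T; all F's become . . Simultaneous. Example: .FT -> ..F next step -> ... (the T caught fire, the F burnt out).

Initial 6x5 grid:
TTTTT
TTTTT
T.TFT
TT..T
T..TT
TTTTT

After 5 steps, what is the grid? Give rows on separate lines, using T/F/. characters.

Step 1: 3 trees catch fire, 1 burn out
  TTTTT
  TTTFT
  T.F.F
  TT..T
  T..TT
  TTTTT
Step 2: 4 trees catch fire, 3 burn out
  TTTFT
  TTF.F
  T....
  TT..F
  T..TT
  TTTTT
Step 3: 4 trees catch fire, 4 burn out
  TTF.F
  TF...
  T....
  TT...
  T..TF
  TTTTT
Step 4: 4 trees catch fire, 4 burn out
  TF...
  F....
  T....
  TT...
  T..F.
  TTTTF
Step 5: 3 trees catch fire, 4 burn out
  F....
  .....
  F....
  TT...
  T....
  TTTF.

F....
.....
F....
TT...
T....
TTTF.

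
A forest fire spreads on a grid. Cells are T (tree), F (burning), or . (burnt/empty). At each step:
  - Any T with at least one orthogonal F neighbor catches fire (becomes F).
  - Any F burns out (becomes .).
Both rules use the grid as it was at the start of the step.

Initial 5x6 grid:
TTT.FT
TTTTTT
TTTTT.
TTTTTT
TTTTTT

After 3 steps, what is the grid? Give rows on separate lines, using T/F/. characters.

Step 1: 2 trees catch fire, 1 burn out
  TTT..F
  TTTTFT
  TTTTT.
  TTTTTT
  TTTTTT
Step 2: 3 trees catch fire, 2 burn out
  TTT...
  TTTF.F
  TTTTF.
  TTTTTT
  TTTTTT
Step 3: 3 trees catch fire, 3 burn out
  TTT...
  TTF...
  TTTF..
  TTTTFT
  TTTTTT

TTT...
TTF...
TTTF..
TTTTFT
TTTTTT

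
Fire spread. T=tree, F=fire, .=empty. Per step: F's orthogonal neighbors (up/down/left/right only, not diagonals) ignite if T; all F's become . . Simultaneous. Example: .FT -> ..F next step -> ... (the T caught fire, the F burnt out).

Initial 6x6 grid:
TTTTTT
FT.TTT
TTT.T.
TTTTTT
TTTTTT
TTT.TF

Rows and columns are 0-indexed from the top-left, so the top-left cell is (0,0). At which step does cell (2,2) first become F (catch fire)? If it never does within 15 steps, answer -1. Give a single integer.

Step 1: cell (2,2)='T' (+5 fires, +2 burnt)
Step 2: cell (2,2)='T' (+5 fires, +5 burnt)
Step 3: cell (2,2)='F' (+6 fires, +5 burnt)
  -> target ignites at step 3
Step 4: cell (2,2)='.' (+7 fires, +6 burnt)
Step 5: cell (2,2)='.' (+5 fires, +7 burnt)
Step 6: cell (2,2)='.' (+2 fires, +5 burnt)
Step 7: cell (2,2)='.' (+0 fires, +2 burnt)
  fire out at step 7

3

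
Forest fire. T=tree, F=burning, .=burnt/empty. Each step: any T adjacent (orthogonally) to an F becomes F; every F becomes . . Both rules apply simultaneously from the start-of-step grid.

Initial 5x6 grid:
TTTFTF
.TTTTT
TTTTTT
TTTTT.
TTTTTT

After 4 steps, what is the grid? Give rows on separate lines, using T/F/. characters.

Step 1: 4 trees catch fire, 2 burn out
  TTF.F.
  .TTFTF
  TTTTTT
  TTTTT.
  TTTTTT
Step 2: 5 trees catch fire, 4 burn out
  TF....
  .TF.F.
  TTTFTF
  TTTTT.
  TTTTTT
Step 3: 5 trees catch fire, 5 burn out
  F.....
  .F....
  TTF.F.
  TTTFT.
  TTTTTT
Step 4: 4 trees catch fire, 5 burn out
  ......
  ......
  TF....
  TTF.F.
  TTTFTT

......
......
TF....
TTF.F.
TTTFTT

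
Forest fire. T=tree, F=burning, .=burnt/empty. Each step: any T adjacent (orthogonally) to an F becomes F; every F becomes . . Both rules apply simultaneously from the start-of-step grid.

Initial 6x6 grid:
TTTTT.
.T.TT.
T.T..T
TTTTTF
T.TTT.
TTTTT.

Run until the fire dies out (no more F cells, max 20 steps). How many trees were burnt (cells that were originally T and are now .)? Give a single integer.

Answer: 17

Derivation:
Step 1: +2 fires, +1 burnt (F count now 2)
Step 2: +2 fires, +2 burnt (F count now 2)
Step 3: +3 fires, +2 burnt (F count now 3)
Step 4: +4 fires, +3 burnt (F count now 4)
Step 5: +2 fires, +4 burnt (F count now 2)
Step 6: +3 fires, +2 burnt (F count now 3)
Step 7: +1 fires, +3 burnt (F count now 1)
Step 8: +0 fires, +1 burnt (F count now 0)
Fire out after step 8
Initially T: 25, now '.': 28
Total burnt (originally-T cells now '.'): 17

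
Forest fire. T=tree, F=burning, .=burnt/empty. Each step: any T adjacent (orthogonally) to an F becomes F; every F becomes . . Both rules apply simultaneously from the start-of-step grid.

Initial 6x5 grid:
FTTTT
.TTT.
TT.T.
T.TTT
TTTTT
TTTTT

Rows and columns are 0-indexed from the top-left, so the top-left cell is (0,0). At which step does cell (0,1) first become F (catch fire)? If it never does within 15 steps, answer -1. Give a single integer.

Step 1: cell (0,1)='F' (+1 fires, +1 burnt)
  -> target ignites at step 1
Step 2: cell (0,1)='.' (+2 fires, +1 burnt)
Step 3: cell (0,1)='.' (+3 fires, +2 burnt)
Step 4: cell (0,1)='.' (+3 fires, +3 burnt)
Step 5: cell (0,1)='.' (+2 fires, +3 burnt)
Step 6: cell (0,1)='.' (+2 fires, +2 burnt)
Step 7: cell (0,1)='.' (+5 fires, +2 burnt)
Step 8: cell (0,1)='.' (+4 fires, +5 burnt)
Step 9: cell (0,1)='.' (+2 fires, +4 burnt)
Step 10: cell (0,1)='.' (+0 fires, +2 burnt)
  fire out at step 10

1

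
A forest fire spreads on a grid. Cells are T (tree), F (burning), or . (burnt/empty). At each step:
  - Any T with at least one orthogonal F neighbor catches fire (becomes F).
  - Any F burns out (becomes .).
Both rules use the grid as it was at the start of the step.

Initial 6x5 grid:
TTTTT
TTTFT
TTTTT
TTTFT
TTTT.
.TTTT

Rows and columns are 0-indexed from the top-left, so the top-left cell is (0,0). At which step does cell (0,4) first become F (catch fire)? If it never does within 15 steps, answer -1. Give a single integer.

Step 1: cell (0,4)='T' (+7 fires, +2 burnt)
Step 2: cell (0,4)='F' (+8 fires, +7 burnt)
  -> target ignites at step 2
Step 3: cell (0,4)='.' (+7 fires, +8 burnt)
Step 4: cell (0,4)='.' (+4 fires, +7 burnt)
Step 5: cell (0,4)='.' (+0 fires, +4 burnt)
  fire out at step 5

2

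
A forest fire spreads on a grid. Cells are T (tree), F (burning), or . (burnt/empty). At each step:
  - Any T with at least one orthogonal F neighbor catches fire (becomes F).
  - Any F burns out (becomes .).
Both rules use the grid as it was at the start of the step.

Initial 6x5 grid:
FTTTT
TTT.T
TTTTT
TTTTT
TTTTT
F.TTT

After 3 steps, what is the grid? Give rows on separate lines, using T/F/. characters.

Step 1: 3 trees catch fire, 2 burn out
  .FTTT
  FTT.T
  TTTTT
  TTTTT
  FTTTT
  ..TTT
Step 2: 5 trees catch fire, 3 burn out
  ..FTT
  .FT.T
  FTTTT
  FTTTT
  .FTTT
  ..TTT
Step 3: 5 trees catch fire, 5 burn out
  ...FT
  ..F.T
  .FTTT
  .FTTT
  ..FTT
  ..TTT

...FT
..F.T
.FTTT
.FTTT
..FTT
..TTT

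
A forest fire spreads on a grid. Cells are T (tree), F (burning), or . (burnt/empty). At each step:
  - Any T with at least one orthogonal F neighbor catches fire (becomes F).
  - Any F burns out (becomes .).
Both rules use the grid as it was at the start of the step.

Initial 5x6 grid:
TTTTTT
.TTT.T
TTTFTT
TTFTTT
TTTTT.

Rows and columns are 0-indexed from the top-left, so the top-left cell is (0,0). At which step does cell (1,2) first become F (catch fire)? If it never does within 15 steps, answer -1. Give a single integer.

Step 1: cell (1,2)='T' (+6 fires, +2 burnt)
Step 2: cell (1,2)='F' (+8 fires, +6 burnt)
  -> target ignites at step 2
Step 3: cell (1,2)='.' (+8 fires, +8 burnt)
Step 4: cell (1,2)='.' (+2 fires, +8 burnt)
Step 5: cell (1,2)='.' (+1 fires, +2 burnt)
Step 6: cell (1,2)='.' (+0 fires, +1 burnt)
  fire out at step 6

2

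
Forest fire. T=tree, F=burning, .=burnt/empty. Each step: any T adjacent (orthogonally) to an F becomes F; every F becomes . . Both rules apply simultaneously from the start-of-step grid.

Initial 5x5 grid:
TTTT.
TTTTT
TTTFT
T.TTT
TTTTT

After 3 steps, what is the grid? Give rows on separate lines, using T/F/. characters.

Step 1: 4 trees catch fire, 1 burn out
  TTTT.
  TTTFT
  TTF.F
  T.TFT
  TTTTT
Step 2: 7 trees catch fire, 4 burn out
  TTTF.
  TTF.F
  TF...
  T.F.F
  TTTFT
Step 3: 5 trees catch fire, 7 burn out
  TTF..
  TF...
  F....
  T....
  TTF.F

TTF..
TF...
F....
T....
TTF.F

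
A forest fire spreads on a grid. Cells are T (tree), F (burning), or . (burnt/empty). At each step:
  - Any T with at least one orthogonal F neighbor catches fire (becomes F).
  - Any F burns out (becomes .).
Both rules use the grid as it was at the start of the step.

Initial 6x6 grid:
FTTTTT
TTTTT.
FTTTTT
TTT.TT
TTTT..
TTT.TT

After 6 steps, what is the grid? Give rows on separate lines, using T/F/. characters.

Step 1: 4 trees catch fire, 2 burn out
  .FTTTT
  FTTTT.
  .FTTTT
  FTT.TT
  TTTT..
  TTT.TT
Step 2: 5 trees catch fire, 4 burn out
  ..FTTT
  .FTTT.
  ..FTTT
  .FT.TT
  FTTT..
  TTT.TT
Step 3: 6 trees catch fire, 5 burn out
  ...FTT
  ..FTT.
  ...FTT
  ..F.TT
  .FTT..
  FTT.TT
Step 4: 5 trees catch fire, 6 burn out
  ....FT
  ...FT.
  ....FT
  ....TT
  ..FT..
  .FT.TT
Step 5: 6 trees catch fire, 5 burn out
  .....F
  ....F.
  .....F
  ....FT
  ...F..
  ..F.TT
Step 6: 1 trees catch fire, 6 burn out
  ......
  ......
  ......
  .....F
  ......
  ....TT

......
......
......
.....F
......
....TT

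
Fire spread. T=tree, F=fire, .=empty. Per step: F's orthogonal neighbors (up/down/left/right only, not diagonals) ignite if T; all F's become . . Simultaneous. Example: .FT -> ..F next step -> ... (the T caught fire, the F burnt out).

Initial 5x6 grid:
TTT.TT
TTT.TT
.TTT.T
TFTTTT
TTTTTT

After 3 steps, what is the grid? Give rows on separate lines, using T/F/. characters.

Step 1: 4 trees catch fire, 1 burn out
  TTT.TT
  TTT.TT
  .FTT.T
  F.FTTT
  TFTTTT
Step 2: 5 trees catch fire, 4 burn out
  TTT.TT
  TFT.TT
  ..FT.T
  ...FTT
  F.FTTT
Step 3: 6 trees catch fire, 5 burn out
  TFT.TT
  F.F.TT
  ...F.T
  ....FT
  ...FTT

TFT.TT
F.F.TT
...F.T
....FT
...FTT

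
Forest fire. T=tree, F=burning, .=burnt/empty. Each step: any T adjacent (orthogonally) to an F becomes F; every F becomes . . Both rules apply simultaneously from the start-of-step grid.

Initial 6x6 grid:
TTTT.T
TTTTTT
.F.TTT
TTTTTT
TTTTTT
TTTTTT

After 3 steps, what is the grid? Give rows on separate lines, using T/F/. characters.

Step 1: 2 trees catch fire, 1 burn out
  TTTT.T
  TFTTTT
  ...TTT
  TFTTTT
  TTTTTT
  TTTTTT
Step 2: 6 trees catch fire, 2 burn out
  TFTT.T
  F.FTTT
  ...TTT
  F.FTTT
  TFTTTT
  TTTTTT
Step 3: 7 trees catch fire, 6 burn out
  F.FT.T
  ...FTT
  ...TTT
  ...FTT
  F.FTTT
  TFTTTT

F.FT.T
...FTT
...TTT
...FTT
F.FTTT
TFTTTT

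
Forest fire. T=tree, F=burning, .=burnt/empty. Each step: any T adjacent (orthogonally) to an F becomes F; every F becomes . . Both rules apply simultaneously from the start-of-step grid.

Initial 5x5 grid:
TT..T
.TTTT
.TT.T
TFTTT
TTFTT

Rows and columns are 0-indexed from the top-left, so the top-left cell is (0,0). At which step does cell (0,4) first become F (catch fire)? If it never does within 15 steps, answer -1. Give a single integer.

Step 1: cell (0,4)='T' (+5 fires, +2 burnt)
Step 2: cell (0,4)='T' (+5 fires, +5 burnt)
Step 3: cell (0,4)='T' (+3 fires, +5 burnt)
Step 4: cell (0,4)='T' (+3 fires, +3 burnt)
Step 5: cell (0,4)='T' (+1 fires, +3 burnt)
Step 6: cell (0,4)='F' (+1 fires, +1 burnt)
  -> target ignites at step 6
Step 7: cell (0,4)='.' (+0 fires, +1 burnt)
  fire out at step 7

6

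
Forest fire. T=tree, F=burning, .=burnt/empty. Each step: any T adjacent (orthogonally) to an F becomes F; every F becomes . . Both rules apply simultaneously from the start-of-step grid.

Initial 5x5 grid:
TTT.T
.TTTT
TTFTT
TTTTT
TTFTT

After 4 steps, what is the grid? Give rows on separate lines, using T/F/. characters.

Step 1: 6 trees catch fire, 2 burn out
  TTT.T
  .TFTT
  TF.FT
  TTFTT
  TF.FT
Step 2: 9 trees catch fire, 6 burn out
  TTF.T
  .F.FT
  F...F
  TF.FT
  F...F
Step 3: 4 trees catch fire, 9 burn out
  TF..T
  ....F
  .....
  F...F
  .....
Step 4: 2 trees catch fire, 4 burn out
  F...F
  .....
  .....
  .....
  .....

F...F
.....
.....
.....
.....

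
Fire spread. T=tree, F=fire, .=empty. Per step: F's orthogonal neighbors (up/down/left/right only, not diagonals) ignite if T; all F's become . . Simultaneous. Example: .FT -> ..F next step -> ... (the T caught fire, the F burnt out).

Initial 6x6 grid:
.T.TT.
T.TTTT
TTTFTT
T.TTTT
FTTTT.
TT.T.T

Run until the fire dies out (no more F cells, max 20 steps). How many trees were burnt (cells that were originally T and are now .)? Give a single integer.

Step 1: +7 fires, +2 burnt (F count now 7)
Step 2: +11 fires, +7 burnt (F count now 11)
Step 3: +6 fires, +11 burnt (F count now 6)
Step 4: +0 fires, +6 burnt (F count now 0)
Fire out after step 4
Initially T: 26, now '.': 34
Total burnt (originally-T cells now '.'): 24

Answer: 24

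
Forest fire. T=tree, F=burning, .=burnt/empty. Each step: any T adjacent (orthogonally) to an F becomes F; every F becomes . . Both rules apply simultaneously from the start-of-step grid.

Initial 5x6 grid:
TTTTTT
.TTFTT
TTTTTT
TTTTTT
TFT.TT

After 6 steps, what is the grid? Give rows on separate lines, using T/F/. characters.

Step 1: 7 trees catch fire, 2 burn out
  TTTFTT
  .TF.FT
  TTTFTT
  TFTTTT
  F.F.TT
Step 2: 10 trees catch fire, 7 burn out
  TTF.FT
  .F...F
  TFF.FT
  F.FFTT
  ....TT
Step 3: 5 trees catch fire, 10 burn out
  TF...F
  ......
  F....F
  ....FT
  ....TT
Step 4: 3 trees catch fire, 5 burn out
  F.....
  ......
  ......
  .....F
  ....FT
Step 5: 1 trees catch fire, 3 burn out
  ......
  ......
  ......
  ......
  .....F
Step 6: 0 trees catch fire, 1 burn out
  ......
  ......
  ......
  ......
  ......

......
......
......
......
......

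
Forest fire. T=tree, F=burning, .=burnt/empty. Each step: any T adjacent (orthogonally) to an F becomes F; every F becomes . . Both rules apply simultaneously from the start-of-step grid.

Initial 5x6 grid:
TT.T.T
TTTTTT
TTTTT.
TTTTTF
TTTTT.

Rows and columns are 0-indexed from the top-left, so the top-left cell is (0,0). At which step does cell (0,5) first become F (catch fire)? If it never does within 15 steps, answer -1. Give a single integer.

Step 1: cell (0,5)='T' (+1 fires, +1 burnt)
Step 2: cell (0,5)='T' (+3 fires, +1 burnt)
Step 3: cell (0,5)='T' (+4 fires, +3 burnt)
Step 4: cell (0,5)='T' (+5 fires, +4 burnt)
Step 5: cell (0,5)='F' (+6 fires, +5 burnt)
  -> target ignites at step 5
Step 6: cell (0,5)='.' (+3 fires, +6 burnt)
Step 7: cell (0,5)='.' (+2 fires, +3 burnt)
Step 8: cell (0,5)='.' (+1 fires, +2 burnt)
Step 9: cell (0,5)='.' (+0 fires, +1 burnt)
  fire out at step 9

5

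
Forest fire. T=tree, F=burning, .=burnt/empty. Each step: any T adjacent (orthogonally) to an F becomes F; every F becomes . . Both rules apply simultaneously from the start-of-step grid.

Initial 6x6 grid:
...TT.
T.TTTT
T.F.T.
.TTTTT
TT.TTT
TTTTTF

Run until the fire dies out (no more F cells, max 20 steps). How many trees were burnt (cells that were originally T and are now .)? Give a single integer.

Answer: 22

Derivation:
Step 1: +4 fires, +2 burnt (F count now 4)
Step 2: +6 fires, +4 burnt (F count now 6)
Step 3: +6 fires, +6 burnt (F count now 6)
Step 4: +5 fires, +6 burnt (F count now 5)
Step 5: +1 fires, +5 burnt (F count now 1)
Step 6: +0 fires, +1 burnt (F count now 0)
Fire out after step 6
Initially T: 24, now '.': 34
Total burnt (originally-T cells now '.'): 22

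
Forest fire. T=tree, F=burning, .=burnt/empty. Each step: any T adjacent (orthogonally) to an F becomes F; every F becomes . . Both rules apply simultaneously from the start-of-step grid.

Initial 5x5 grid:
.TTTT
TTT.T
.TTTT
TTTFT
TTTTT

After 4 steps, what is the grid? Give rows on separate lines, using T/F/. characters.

Step 1: 4 trees catch fire, 1 burn out
  .TTTT
  TTT.T
  .TTFT
  TTF.F
  TTTFT
Step 2: 5 trees catch fire, 4 burn out
  .TTTT
  TTT.T
  .TF.F
  TF...
  TTF.F
Step 3: 5 trees catch fire, 5 burn out
  .TTTT
  TTF.F
  .F...
  F....
  TF...
Step 4: 4 trees catch fire, 5 burn out
  .TFTF
  TF...
  .....
  .....
  F....

.TFTF
TF...
.....
.....
F....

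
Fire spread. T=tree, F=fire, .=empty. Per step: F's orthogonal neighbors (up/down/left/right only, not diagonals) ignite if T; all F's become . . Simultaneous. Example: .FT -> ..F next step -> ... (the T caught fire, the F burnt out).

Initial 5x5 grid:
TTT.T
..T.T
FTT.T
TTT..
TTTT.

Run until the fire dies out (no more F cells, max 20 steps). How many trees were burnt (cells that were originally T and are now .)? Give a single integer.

Step 1: +2 fires, +1 burnt (F count now 2)
Step 2: +3 fires, +2 burnt (F count now 3)
Step 3: +3 fires, +3 burnt (F count now 3)
Step 4: +2 fires, +3 burnt (F count now 2)
Step 5: +2 fires, +2 burnt (F count now 2)
Step 6: +1 fires, +2 burnt (F count now 1)
Step 7: +0 fires, +1 burnt (F count now 0)
Fire out after step 7
Initially T: 16, now '.': 22
Total burnt (originally-T cells now '.'): 13

Answer: 13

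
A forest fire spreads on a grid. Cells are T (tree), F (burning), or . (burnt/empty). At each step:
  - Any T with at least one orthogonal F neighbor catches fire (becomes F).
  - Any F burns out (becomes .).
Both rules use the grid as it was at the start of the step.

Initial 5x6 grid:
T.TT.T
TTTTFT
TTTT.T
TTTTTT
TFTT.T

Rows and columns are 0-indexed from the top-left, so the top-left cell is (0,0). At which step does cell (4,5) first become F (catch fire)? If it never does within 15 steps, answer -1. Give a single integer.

Step 1: cell (4,5)='T' (+5 fires, +2 burnt)
Step 2: cell (4,5)='T' (+9 fires, +5 burnt)
Step 3: cell (4,5)='T' (+6 fires, +9 burnt)
Step 4: cell (4,5)='F' (+3 fires, +6 burnt)
  -> target ignites at step 4
Step 5: cell (4,5)='.' (+1 fires, +3 burnt)
Step 6: cell (4,5)='.' (+0 fires, +1 burnt)
  fire out at step 6

4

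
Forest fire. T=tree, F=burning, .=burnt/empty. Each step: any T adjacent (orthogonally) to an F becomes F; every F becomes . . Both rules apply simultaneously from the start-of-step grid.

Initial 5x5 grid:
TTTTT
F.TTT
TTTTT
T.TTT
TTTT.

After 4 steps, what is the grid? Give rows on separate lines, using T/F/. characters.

Step 1: 2 trees catch fire, 1 burn out
  FTTTT
  ..TTT
  FTTTT
  T.TTT
  TTTT.
Step 2: 3 trees catch fire, 2 burn out
  .FTTT
  ..TTT
  .FTTT
  F.TTT
  TTTT.
Step 3: 3 trees catch fire, 3 burn out
  ..FTT
  ..TTT
  ..FTT
  ..TTT
  FTTT.
Step 4: 5 trees catch fire, 3 burn out
  ...FT
  ..FTT
  ...FT
  ..FTT
  .FTT.

...FT
..FTT
...FT
..FTT
.FTT.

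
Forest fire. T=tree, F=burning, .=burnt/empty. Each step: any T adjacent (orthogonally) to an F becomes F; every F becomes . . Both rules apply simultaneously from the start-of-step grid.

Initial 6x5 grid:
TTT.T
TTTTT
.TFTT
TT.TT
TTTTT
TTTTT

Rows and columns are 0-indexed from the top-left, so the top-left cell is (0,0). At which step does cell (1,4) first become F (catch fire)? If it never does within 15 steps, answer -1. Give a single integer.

Step 1: cell (1,4)='T' (+3 fires, +1 burnt)
Step 2: cell (1,4)='T' (+6 fires, +3 burnt)
Step 3: cell (1,4)='F' (+7 fires, +6 burnt)
  -> target ignites at step 3
Step 4: cell (1,4)='.' (+7 fires, +7 burnt)
Step 5: cell (1,4)='.' (+3 fires, +7 burnt)
Step 6: cell (1,4)='.' (+0 fires, +3 burnt)
  fire out at step 6

3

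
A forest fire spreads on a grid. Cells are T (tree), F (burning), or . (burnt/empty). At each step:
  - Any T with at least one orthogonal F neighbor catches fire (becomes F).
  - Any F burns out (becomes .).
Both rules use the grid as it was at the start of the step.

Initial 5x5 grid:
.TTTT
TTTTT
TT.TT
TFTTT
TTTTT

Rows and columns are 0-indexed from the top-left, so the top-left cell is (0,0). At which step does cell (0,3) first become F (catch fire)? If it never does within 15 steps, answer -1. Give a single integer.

Step 1: cell (0,3)='T' (+4 fires, +1 burnt)
Step 2: cell (0,3)='T' (+5 fires, +4 burnt)
Step 3: cell (0,3)='T' (+6 fires, +5 burnt)
Step 4: cell (0,3)='T' (+4 fires, +6 burnt)
Step 5: cell (0,3)='F' (+2 fires, +4 burnt)
  -> target ignites at step 5
Step 6: cell (0,3)='.' (+1 fires, +2 burnt)
Step 7: cell (0,3)='.' (+0 fires, +1 burnt)
  fire out at step 7

5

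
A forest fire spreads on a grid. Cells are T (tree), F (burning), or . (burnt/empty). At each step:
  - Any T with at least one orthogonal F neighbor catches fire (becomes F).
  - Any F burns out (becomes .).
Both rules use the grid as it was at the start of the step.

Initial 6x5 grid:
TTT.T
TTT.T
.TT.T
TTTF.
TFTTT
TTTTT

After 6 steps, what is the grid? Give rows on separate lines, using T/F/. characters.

Step 1: 6 trees catch fire, 2 burn out
  TTT.T
  TTT.T
  .TT.T
  TFF..
  F.FFT
  TFTTT
Step 2: 7 trees catch fire, 6 burn out
  TTT.T
  TTT.T
  .FF.T
  F....
  ....F
  F.FFT
Step 3: 3 trees catch fire, 7 burn out
  TTT.T
  TFF.T
  ....T
  .....
  .....
  ....F
Step 4: 3 trees catch fire, 3 burn out
  TFF.T
  F...T
  ....T
  .....
  .....
  .....
Step 5: 1 trees catch fire, 3 burn out
  F...T
  ....T
  ....T
  .....
  .....
  .....
Step 6: 0 trees catch fire, 1 burn out
  ....T
  ....T
  ....T
  .....
  .....
  .....

....T
....T
....T
.....
.....
.....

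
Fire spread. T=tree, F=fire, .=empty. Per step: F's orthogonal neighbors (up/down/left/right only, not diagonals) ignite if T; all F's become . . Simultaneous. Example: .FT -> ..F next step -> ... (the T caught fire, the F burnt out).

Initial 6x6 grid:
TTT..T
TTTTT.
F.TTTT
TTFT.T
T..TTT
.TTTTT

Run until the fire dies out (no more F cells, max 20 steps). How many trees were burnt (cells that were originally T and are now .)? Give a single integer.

Answer: 25

Derivation:
Step 1: +5 fires, +2 burnt (F count now 5)
Step 2: +6 fires, +5 burnt (F count now 6)
Step 3: +6 fires, +6 burnt (F count now 6)
Step 4: +5 fires, +6 burnt (F count now 5)
Step 5: +3 fires, +5 burnt (F count now 3)
Step 6: +0 fires, +3 burnt (F count now 0)
Fire out after step 6
Initially T: 26, now '.': 35
Total burnt (originally-T cells now '.'): 25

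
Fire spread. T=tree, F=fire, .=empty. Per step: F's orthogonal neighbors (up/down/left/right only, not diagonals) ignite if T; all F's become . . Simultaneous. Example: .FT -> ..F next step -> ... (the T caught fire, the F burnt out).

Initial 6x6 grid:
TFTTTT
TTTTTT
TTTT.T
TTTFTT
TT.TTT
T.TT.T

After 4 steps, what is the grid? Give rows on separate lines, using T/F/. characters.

Step 1: 7 trees catch fire, 2 burn out
  F.FTTT
  TFTTTT
  TTTF.T
  TTF.FT
  TT.FTT
  T.TT.T
Step 2: 10 trees catch fire, 7 burn out
  ...FTT
  F.FFTT
  TFF..T
  TF...F
  TT..FT
  T.TF.T
Step 3: 8 trees catch fire, 10 burn out
  ....FT
  ....FT
  F....F
  F.....
  TF...F
  T.F..T
Step 4: 4 trees catch fire, 8 burn out
  .....F
  .....F
  ......
  ......
  F.....
  T....F

.....F
.....F
......
......
F.....
T....F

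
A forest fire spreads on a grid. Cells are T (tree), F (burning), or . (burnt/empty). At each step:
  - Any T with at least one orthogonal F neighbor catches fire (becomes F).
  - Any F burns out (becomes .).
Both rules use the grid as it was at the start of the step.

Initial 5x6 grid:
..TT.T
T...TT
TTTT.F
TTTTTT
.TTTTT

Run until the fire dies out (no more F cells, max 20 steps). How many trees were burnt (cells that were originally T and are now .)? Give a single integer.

Answer: 19

Derivation:
Step 1: +2 fires, +1 burnt (F count now 2)
Step 2: +4 fires, +2 burnt (F count now 4)
Step 3: +2 fires, +4 burnt (F count now 2)
Step 4: +3 fires, +2 burnt (F count now 3)
Step 5: +3 fires, +3 burnt (F count now 3)
Step 6: +3 fires, +3 burnt (F count now 3)
Step 7: +1 fires, +3 burnt (F count now 1)
Step 8: +1 fires, +1 burnt (F count now 1)
Step 9: +0 fires, +1 burnt (F count now 0)
Fire out after step 9
Initially T: 21, now '.': 28
Total burnt (originally-T cells now '.'): 19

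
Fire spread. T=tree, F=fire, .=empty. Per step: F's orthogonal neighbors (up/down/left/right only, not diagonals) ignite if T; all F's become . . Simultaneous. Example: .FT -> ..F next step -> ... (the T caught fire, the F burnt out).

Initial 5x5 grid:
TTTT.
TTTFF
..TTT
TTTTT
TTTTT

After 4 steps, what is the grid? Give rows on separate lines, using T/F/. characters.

Step 1: 4 trees catch fire, 2 burn out
  TTTF.
  TTF..
  ..TFF
  TTTTT
  TTTTT
Step 2: 5 trees catch fire, 4 burn out
  TTF..
  TF...
  ..F..
  TTTFF
  TTTTT
Step 3: 5 trees catch fire, 5 burn out
  TF...
  F....
  .....
  TTF..
  TTTFF
Step 4: 3 trees catch fire, 5 burn out
  F....
  .....
  .....
  TF...
  TTF..

F....
.....
.....
TF...
TTF..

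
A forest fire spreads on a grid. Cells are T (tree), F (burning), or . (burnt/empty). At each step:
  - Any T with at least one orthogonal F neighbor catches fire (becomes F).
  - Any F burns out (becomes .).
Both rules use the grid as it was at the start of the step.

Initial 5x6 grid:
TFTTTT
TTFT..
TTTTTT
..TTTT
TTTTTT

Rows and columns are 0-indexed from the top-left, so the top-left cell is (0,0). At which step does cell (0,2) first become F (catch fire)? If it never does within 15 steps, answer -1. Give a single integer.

Step 1: cell (0,2)='F' (+5 fires, +2 burnt)
  -> target ignites at step 1
Step 2: cell (0,2)='.' (+5 fires, +5 burnt)
Step 3: cell (0,2)='.' (+5 fires, +5 burnt)
Step 4: cell (0,2)='.' (+5 fires, +5 burnt)
Step 5: cell (0,2)='.' (+3 fires, +5 burnt)
Step 6: cell (0,2)='.' (+1 fires, +3 burnt)
Step 7: cell (0,2)='.' (+0 fires, +1 burnt)
  fire out at step 7

1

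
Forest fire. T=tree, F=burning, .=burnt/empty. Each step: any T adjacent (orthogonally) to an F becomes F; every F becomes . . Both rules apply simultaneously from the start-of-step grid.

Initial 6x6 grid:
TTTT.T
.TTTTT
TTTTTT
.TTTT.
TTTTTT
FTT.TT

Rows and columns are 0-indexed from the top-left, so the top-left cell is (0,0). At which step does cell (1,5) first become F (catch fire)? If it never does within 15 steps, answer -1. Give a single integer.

Step 1: cell (1,5)='T' (+2 fires, +1 burnt)
Step 2: cell (1,5)='T' (+2 fires, +2 burnt)
Step 3: cell (1,5)='T' (+2 fires, +2 burnt)
Step 4: cell (1,5)='T' (+3 fires, +2 burnt)
Step 5: cell (1,5)='T' (+5 fires, +3 burnt)
Step 6: cell (1,5)='T' (+6 fires, +5 burnt)
Step 7: cell (1,5)='T' (+5 fires, +6 burnt)
Step 8: cell (1,5)='T' (+3 fires, +5 burnt)
Step 9: cell (1,5)='F' (+1 fires, +3 burnt)
  -> target ignites at step 9
Step 10: cell (1,5)='.' (+1 fires, +1 burnt)
Step 11: cell (1,5)='.' (+0 fires, +1 burnt)
  fire out at step 11

9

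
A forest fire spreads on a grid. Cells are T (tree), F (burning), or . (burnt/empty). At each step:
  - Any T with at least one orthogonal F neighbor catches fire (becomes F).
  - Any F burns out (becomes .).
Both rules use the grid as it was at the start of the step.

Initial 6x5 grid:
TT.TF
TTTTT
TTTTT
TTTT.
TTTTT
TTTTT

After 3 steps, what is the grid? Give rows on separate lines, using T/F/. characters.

Step 1: 2 trees catch fire, 1 burn out
  TT.F.
  TTTTF
  TTTTT
  TTTT.
  TTTTT
  TTTTT
Step 2: 2 trees catch fire, 2 burn out
  TT...
  TTTF.
  TTTTF
  TTTT.
  TTTTT
  TTTTT
Step 3: 2 trees catch fire, 2 burn out
  TT...
  TTF..
  TTTF.
  TTTT.
  TTTTT
  TTTTT

TT...
TTF..
TTTF.
TTTT.
TTTTT
TTTTT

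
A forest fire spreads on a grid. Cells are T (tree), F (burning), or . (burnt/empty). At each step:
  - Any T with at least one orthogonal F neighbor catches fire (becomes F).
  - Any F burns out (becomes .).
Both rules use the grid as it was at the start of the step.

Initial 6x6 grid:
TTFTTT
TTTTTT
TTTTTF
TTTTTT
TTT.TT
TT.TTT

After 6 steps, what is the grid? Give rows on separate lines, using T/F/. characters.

Step 1: 6 trees catch fire, 2 burn out
  TF.FTT
  TTFTTF
  TTTTF.
  TTTTTF
  TTT.TT
  TT.TTT
Step 2: 10 trees catch fire, 6 burn out
  F...FF
  TF.FF.
  TTFF..
  TTTTF.
  TTT.TF
  TT.TTT
Step 3: 6 trees catch fire, 10 burn out
  ......
  F.....
  TF....
  TTFF..
  TTT.F.
  TT.TTF
Step 4: 4 trees catch fire, 6 burn out
  ......
  ......
  F.....
  TF....
  TTF...
  TT.TF.
Step 5: 3 trees catch fire, 4 burn out
  ......
  ......
  ......
  F.....
  TF....
  TT.F..
Step 6: 2 trees catch fire, 3 burn out
  ......
  ......
  ......
  ......
  F.....
  TF....

......
......
......
......
F.....
TF....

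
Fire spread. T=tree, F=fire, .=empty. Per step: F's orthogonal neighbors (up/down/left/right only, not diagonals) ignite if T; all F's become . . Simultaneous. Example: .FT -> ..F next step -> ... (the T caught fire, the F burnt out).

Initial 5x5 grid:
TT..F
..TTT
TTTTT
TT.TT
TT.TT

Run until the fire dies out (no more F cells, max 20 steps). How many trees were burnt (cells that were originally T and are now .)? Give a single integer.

Answer: 16

Derivation:
Step 1: +1 fires, +1 burnt (F count now 1)
Step 2: +2 fires, +1 burnt (F count now 2)
Step 3: +3 fires, +2 burnt (F count now 3)
Step 4: +3 fires, +3 burnt (F count now 3)
Step 5: +2 fires, +3 burnt (F count now 2)
Step 6: +2 fires, +2 burnt (F count now 2)
Step 7: +2 fires, +2 burnt (F count now 2)
Step 8: +1 fires, +2 burnt (F count now 1)
Step 9: +0 fires, +1 burnt (F count now 0)
Fire out after step 9
Initially T: 18, now '.': 23
Total burnt (originally-T cells now '.'): 16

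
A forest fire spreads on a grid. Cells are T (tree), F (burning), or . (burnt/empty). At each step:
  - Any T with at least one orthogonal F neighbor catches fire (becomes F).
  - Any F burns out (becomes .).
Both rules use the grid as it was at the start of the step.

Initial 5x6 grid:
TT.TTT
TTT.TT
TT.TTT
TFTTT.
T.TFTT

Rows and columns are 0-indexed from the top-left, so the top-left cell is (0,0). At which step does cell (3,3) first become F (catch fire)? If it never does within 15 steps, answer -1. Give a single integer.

Step 1: cell (3,3)='F' (+6 fires, +2 burnt)
  -> target ignites at step 1
Step 2: cell (3,3)='.' (+6 fires, +6 burnt)
Step 3: cell (3,3)='.' (+4 fires, +6 burnt)
Step 4: cell (3,3)='.' (+3 fires, +4 burnt)
Step 5: cell (3,3)='.' (+2 fires, +3 burnt)
Step 6: cell (3,3)='.' (+2 fires, +2 burnt)
Step 7: cell (3,3)='.' (+0 fires, +2 burnt)
  fire out at step 7

1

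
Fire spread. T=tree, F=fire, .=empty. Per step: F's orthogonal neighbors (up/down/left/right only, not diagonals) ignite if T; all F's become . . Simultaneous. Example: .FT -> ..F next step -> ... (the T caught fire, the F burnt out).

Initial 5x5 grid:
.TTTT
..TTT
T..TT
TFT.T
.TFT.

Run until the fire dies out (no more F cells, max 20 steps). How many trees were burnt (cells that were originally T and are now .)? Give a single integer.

Answer: 5

Derivation:
Step 1: +4 fires, +2 burnt (F count now 4)
Step 2: +1 fires, +4 burnt (F count now 1)
Step 3: +0 fires, +1 burnt (F count now 0)
Fire out after step 3
Initially T: 15, now '.': 15
Total burnt (originally-T cells now '.'): 5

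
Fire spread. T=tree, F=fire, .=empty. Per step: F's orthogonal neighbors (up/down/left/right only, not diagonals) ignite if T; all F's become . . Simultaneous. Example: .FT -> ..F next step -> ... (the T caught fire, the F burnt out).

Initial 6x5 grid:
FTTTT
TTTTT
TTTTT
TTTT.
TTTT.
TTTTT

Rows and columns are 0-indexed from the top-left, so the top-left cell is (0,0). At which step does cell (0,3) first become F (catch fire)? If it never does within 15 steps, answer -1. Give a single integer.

Step 1: cell (0,3)='T' (+2 fires, +1 burnt)
Step 2: cell (0,3)='T' (+3 fires, +2 burnt)
Step 3: cell (0,3)='F' (+4 fires, +3 burnt)
  -> target ignites at step 3
Step 4: cell (0,3)='.' (+5 fires, +4 burnt)
Step 5: cell (0,3)='.' (+5 fires, +5 burnt)
Step 6: cell (0,3)='.' (+4 fires, +5 burnt)
Step 7: cell (0,3)='.' (+2 fires, +4 burnt)
Step 8: cell (0,3)='.' (+1 fires, +2 burnt)
Step 9: cell (0,3)='.' (+1 fires, +1 burnt)
Step 10: cell (0,3)='.' (+0 fires, +1 burnt)
  fire out at step 10

3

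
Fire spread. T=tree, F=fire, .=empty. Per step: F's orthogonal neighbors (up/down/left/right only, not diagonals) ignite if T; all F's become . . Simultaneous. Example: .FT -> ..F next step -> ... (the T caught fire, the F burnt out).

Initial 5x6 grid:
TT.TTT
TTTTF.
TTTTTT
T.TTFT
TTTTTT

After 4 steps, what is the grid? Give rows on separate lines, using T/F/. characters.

Step 1: 6 trees catch fire, 2 burn out
  TT.TFT
  TTTF..
  TTTTFT
  T.TF.F
  TTTTFT
Step 2: 8 trees catch fire, 6 burn out
  TT.F.F
  TTF...
  TTTF.F
  T.F...
  TTTF.F
Step 3: 3 trees catch fire, 8 burn out
  TT....
  TF....
  TTF...
  T.....
  TTF...
Step 4: 4 trees catch fire, 3 burn out
  TF....
  F.....
  TF....
  T.....
  TF....

TF....
F.....
TF....
T.....
TF....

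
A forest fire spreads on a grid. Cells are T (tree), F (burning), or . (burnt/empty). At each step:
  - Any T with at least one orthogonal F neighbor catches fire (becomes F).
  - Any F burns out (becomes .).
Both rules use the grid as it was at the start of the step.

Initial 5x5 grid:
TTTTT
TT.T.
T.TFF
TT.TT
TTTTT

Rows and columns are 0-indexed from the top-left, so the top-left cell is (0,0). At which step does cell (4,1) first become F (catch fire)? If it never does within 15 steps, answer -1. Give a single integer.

Step 1: cell (4,1)='T' (+4 fires, +2 burnt)
Step 2: cell (4,1)='T' (+3 fires, +4 burnt)
Step 3: cell (4,1)='T' (+3 fires, +3 burnt)
Step 4: cell (4,1)='F' (+2 fires, +3 burnt)
  -> target ignites at step 4
Step 5: cell (4,1)='.' (+4 fires, +2 burnt)
Step 6: cell (4,1)='.' (+2 fires, +4 burnt)
Step 7: cell (4,1)='.' (+1 fires, +2 burnt)
Step 8: cell (4,1)='.' (+0 fires, +1 burnt)
  fire out at step 8

4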